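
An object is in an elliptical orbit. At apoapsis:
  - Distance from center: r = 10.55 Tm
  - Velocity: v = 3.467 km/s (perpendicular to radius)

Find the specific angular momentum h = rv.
r = 10.55 Tm = 1.055 × 10^13 m
v = 3.467 km/s = 3467 m/s
h = rv = 1.055 × 10^13 × 3467 = 3.65768 × 10^16 m²/s ≈ 3.658 × 10^16 m²/s

Final answer: h = 3.658 × 10^16 m²/s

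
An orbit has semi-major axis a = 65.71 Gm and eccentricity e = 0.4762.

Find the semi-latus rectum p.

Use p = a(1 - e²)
a = 65.71 Gm = 6.571 × 10^10 m
e = 0.4762,  e² = 0.226766,  1 − e² = 0.773234
p = a(1 − e²) = 6.571 × 10^10 m × 0.773234 = 5.08092 × 10^10 m ≈ 50.81 Gm

Final answer: p = 50.81 Gm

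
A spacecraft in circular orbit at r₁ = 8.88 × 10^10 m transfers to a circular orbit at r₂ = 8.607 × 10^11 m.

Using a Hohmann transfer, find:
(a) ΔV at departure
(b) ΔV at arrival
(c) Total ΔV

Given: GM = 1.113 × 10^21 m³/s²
r₁ = 8.88 × 10^10 m
r₂ = 8.607 × 10^11 m
GM = 1.113 × 10^21 m³/s²
Transfer ellipse: a_t = (r₁ + r₂)/2 = 4.7475 × 10^11 m
Circular speed at r₁: v₁ = √(GM/r₁) = 111954 m/s
Transfer speed at r₁ (periapsis): v₁ₜ = √(GM(2/r₁ − 1/a_t)) = 150742 m/s
(a) ΔV₁ = v₁ₜ − v₁ = 38787.7 m/s ≈ 38.79 km/s
Circular speed at r₂: v₂ = √(GM/r₂) = 35960.2 m/s
Transfer speed at r₂ (apoapsis): v₂ₜ = √(GM(2/r₂ − 1/a_t)) = 15552.3 m/s
(b) ΔV₂ = v₂ − v₂ₜ = 20407.8 m/s ≈ 20.41 km/s
(c) ΔV_total = ΔV₁ + ΔV₂ = 59195.5 m/s ≈ 59.2 km/s

Final answer:
(a) ΔV₁ = 38.79 km/s
(b) ΔV₂ = 20.41 km/s
(c) ΔV_total = 59.2 km/s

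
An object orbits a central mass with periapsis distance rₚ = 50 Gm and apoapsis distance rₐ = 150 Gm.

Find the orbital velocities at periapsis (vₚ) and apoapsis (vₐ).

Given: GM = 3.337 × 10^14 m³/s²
rₚ = 50 Gm = 5 × 10^10 m
rₐ = 150 Gm = 1.5 × 10^11 m
GM = 3.337 × 10^14 m³/s²
a = (rₚ + rₐ)/2 = 1 × 10^11 m
Vis-viva: v² = GM (2/r − 1/a)
vₚ² = 3.337 × 10^14 × (4 × 10^-11 − 1 × 10^-11) = 10011 m²/s²
vₚ = 100.055 m/s ≈ 100.1 m/s
vₐ² = 3.337 × 10^14 × (1.33333 × 10^-11 − 1 × 10^-11) = 1112.33 m²/s²
vₐ = 33.3517 m/s ≈ 33.35 m/s

Final answer: vₚ = 100.1 m/s, vₐ = 33.35 m/s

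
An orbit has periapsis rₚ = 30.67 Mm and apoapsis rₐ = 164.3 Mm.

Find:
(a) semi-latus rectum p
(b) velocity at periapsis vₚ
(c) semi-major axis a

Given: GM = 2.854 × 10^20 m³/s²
rₚ = 30.67 Mm = 3.067 × 10^7 m
rₐ = 164.3 Mm = 1.643 × 10^8 m
GM = 2.854 × 10^20 m³/s²
a = (rₚ + rₐ)/2 = 9.7485 × 10^7 m
e = (rₐ − rₚ)/(rₐ + rₚ) = (1.3363 × 10^8) / (1.9497 × 10^8) = 0.685387
(a) 1 − e² = 0.530244;  p = a(1 − e²) = 9.7485 × 10^7 × 0.530244 = 5.16908 × 10^7 m ≈ 51.69 Mm
(b) vₚ² = GM (2/rₚ − 1/a) = 2.854 × 10^20 × (6.52103 × 10^-8 − 1.0258 × 10^-8) = 1.56834 × 10^13 m²/s²;  vₚ = 3.96023 × 10^6 m/s ≈ 3960 km/s
(c) a = 9.7485 × 10^7 m ≈ 97.48 Mm

Final answer:
(a) semi-latus rectum p = 51.69 Mm
(b) velocity at periapsis vₚ = 3960 km/s
(c) semi-major axis a = 97.48 Mm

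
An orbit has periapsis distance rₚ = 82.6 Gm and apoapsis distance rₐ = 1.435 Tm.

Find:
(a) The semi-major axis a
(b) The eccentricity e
rₚ = 82.6 Gm = 8.26 × 10^10 m
rₐ = 1.435 Tm = 1.435 × 10^12 m
(a) a = (rₚ + rₐ)/2 = 7.588 × 10^11 m ≈ 758.8 Gm
(b) e = (rₐ − rₚ)/(rₐ + rₚ) = (1.3524 × 10^12) / (1.5176 × 10^12) = 0.891144

Final answer:
(a) a = 758.8 Gm
(b) e = 0.8911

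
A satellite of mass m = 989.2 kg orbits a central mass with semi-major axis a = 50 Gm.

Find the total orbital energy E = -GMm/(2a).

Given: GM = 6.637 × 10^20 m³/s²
a = 50 Gm = 5 × 10^10 m
GM = 6.637 × 10^20 m³/s²
2a = 1 × 10^11 m
GMm = 6.637 × 10^20 × 989.2 = 6.56532 × 10^23 m³·kg/s²
E = −GMm/(2a) = -6.56532 × 10^12 J ≈ -6.565 TJ

Final answer: -6.565 TJ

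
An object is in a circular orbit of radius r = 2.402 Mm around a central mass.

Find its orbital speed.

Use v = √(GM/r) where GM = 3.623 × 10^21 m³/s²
r = 2.402 Mm = 2.402 × 10^6 m
GM = 3.623 × 10^21 m³/s²
GM/r = (3.623 × 10^21) / (2.402 × 10^6) = 1.50833 × 10^15 m²/s²
v = √(GM/r) = 3.88372 × 10^7 m/s ≈ 3.884 × 10^4 km/s

Final answer: 3.884 × 10^4 km/s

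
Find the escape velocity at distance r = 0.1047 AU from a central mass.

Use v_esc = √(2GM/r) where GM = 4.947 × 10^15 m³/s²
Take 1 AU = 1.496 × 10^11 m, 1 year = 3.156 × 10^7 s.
r = 0.1047 AU = 1.56631 × 10^10 m
GM = 4.947 × 10^15 m³/s²
2GM/r = 2 × (4.947 × 10^15) / (1.56631 × 10^10) = 631675 m²/s²
v_esc = √(2GM/r) = 794.78 m/s ≈ 0.1677 AU/year

Final answer: 0.1677 AU/year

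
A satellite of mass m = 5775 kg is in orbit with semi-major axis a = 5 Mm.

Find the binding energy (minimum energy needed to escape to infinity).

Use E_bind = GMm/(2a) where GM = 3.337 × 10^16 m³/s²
a = 5 Mm = 5 × 10^6 m
GM = 3.337 × 10^16 m³/s²
m = 5775 kg
GMm = 3.337 × 10^16 × 5775 = 1.92712 × 10^20 m³·kg/s²
2a = 1 × 10^7 m
E_bind = GMm/(2a) = 1.92712 × 10^13 J ≈ 19.27 TJ

Final answer: 19.27 TJ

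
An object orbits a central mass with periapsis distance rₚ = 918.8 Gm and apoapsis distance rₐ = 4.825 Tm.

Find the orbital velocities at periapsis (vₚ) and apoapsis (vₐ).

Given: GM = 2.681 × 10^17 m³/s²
rₚ = 918.8 Gm = 9.188 × 10^11 m
rₐ = 4.825 Tm = 4.825 × 10^12 m
GM = 2.681 × 10^17 m³/s²
a = (rₚ + rₐ)/2 = 2.8719 × 10^12 m
Vis-viva: v² = GM (2/r − 1/a)
vₚ² = 2.681 × 10^17 × (2.17675 × 10^-12 − 3.48202 × 10^-13) = 490234 m²/s²
vₚ = 700.167 m/s ≈ 700.2 m/s
vₐ² = 2.681 × 10^17 × (4.14508 × 10^-13 − 3.48202 × 10^-13) = 17776.7 m²/s²
vₐ = 133.329 m/s ≈ 133.3 m/s

Final answer: vₚ = 700.2 m/s, vₐ = 133.3 m/s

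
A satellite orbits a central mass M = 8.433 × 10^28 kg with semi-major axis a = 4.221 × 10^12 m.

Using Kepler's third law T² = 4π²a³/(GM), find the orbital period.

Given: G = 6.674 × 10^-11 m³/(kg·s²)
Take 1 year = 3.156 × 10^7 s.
M = 8.433 × 10^28 kg
GM = G × M = 6.674 × 10^-11 × 8.433 × 10^28 = 5.62818 × 10^18 m³/s²
a = 4.221 × 10^12 m
a³ = 7.52049 × 10^37 m³
T = 2π √(a³/GM) = 2π √((7.52049 × 10^37) / (5.62818 × 10^18)) = 2π × 3.65543 × 10^9 s
T = 2.29678 × 10^10 s ≈ 727.7 years

Final answer: 727.7 years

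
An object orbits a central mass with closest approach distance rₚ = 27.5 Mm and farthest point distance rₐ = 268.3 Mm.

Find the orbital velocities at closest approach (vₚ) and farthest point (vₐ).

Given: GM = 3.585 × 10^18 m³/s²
rₚ = 27.5 Mm = 2.75 × 10^7 m
rₐ = 268.3 Mm = 2.683 × 10^8 m
GM = 3.585 × 10^18 m³/s²
a = (rₚ + rₐ)/2 = 1.479 × 10^8 m
Vis-viva: v² = GM (2/r − 1/a)
vₚ² = 3.585 × 10^18 × (7.27273 × 10^-8 − 6.76133 × 10^-9) = 2.36488 × 10^11 m²/s²
vₚ = 486300 m/s ≈ 486.3 km/s
vₐ² = 3.585 × 10^18 × (7.45434 × 10^-9 − 6.76133 × 10^-9) = 2.48447 × 10^9 m²/s²
vₐ = 49844.4 m/s ≈ 49.84 km/s

Final answer: vₚ = 486.3 km/s, vₐ = 49.84 km/s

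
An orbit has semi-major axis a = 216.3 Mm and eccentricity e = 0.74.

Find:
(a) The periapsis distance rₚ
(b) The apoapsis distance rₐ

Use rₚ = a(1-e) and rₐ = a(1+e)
a = 216.3 Mm = 2.163 × 10^8 m
e = 0.74:  1 − e = 0.26,  1 + e = 1.74
(a) rₚ = a(1 − e) = 2.163 × 10^8 m × 0.26 = 5.6238 × 10^7 m ≈ 56.24 Mm
(b) rₐ = a(1 + e) = 2.163 × 10^8 m × 1.74 = 3.76362 × 10^8 m ≈ 376.4 Mm

Final answer:
(a) rₚ = 56.24 Mm
(b) rₐ = 376.4 Mm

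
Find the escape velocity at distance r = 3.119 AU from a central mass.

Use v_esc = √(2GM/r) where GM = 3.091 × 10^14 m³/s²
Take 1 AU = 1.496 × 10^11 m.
r = 3.119 AU = 4.66602 × 10^11 m
GM = 3.091 × 10^14 m³/s²
2GM/r = 2 × (3.091 × 10^14) / (4.66602 × 10^11) = 1324.9 m²/s²
v_esc = √(2GM/r) = 36.3991 m/s ≈ 36.4 m/s

Final answer: 36.4 m/s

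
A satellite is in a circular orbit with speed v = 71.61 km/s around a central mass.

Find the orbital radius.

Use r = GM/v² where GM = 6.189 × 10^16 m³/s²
v = 71.61 km/s = 71610 m/s
GM = 6.189 × 10^16 m³/s²
v² = 5.12799 × 10^9 m²/s²
r = GM/v² = (6.189 × 10^16) / (5.12799 × 10^9) = 1.20691 × 10^7 m ≈ 12.07 Mm

Final answer: 12.07 Mm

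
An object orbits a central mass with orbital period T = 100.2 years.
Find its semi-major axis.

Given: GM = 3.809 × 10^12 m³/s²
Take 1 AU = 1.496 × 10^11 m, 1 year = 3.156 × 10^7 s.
T = 100.2 years = 3.16231 × 10^9 s
GM = 3.809 × 10^12 m³/s²
Kepler's third law: a³ = GM T² / (4π²)
T² = 1.00002 × 10^19 s²
a³ = (3.809 × 10^12) × (1.00002 × 10^19) / (4π²) = 9.64852 × 10^29 m³
a = (a³)^(1/3) = 9.88144 × 10^9 m ≈ 0.06605 AU

Final answer: 0.06605 AU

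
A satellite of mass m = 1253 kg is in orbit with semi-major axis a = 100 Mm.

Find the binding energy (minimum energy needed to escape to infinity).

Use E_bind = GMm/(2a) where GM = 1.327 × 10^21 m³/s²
a = 100 Mm = 1 × 10^8 m
GM = 1.327 × 10^21 m³/s²
m = 1253 kg
GMm = 1.327 × 10^21 × 1253 = 1.66273 × 10^24 m³·kg/s²
2a = 2 × 10^8 m
E_bind = GMm/(2a) = 8.31366 × 10^15 J ≈ 8.314 PJ

Final answer: 8.314 PJ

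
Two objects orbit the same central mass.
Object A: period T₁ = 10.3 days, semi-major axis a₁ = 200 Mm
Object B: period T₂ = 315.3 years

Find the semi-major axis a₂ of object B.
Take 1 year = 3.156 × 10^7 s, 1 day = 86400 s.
T₁ = 10.3 days = 889920 s
T₂ = 315.3 years = 9.95087 × 10^9 s
a₁ = 200 Mm = 2 × 10^8 m
Kepler's third law: (T₂/T₁)² = (a₂/a₁)³  ⇒  a₂ = a₁ (T₂/T₁)^(2/3)
T₂/T₁ = 11181.8
(T₂/T₁)^(2/3) = 500.042
a₂ = 2 × 10^8 m × 500.042 = 1.00008 × 10^11 m ≈ 100 Gm

Final answer: a₂ = 100 Gm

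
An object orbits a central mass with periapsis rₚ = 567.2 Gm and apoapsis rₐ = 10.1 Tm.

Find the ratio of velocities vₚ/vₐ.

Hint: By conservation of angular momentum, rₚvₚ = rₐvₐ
rₚ = 567.2 Gm = 5.672 × 10^11 m
rₐ = 10.1 Tm = 1.01 × 10^13 m
rₚvₚ = rₐvₐ  ⇒  vₚ/vₐ = rₐ/rₚ
vₚ/vₐ = (1.01 × 10^13) / (5.672 × 10^11) = 17.8068

Final answer: vₚ/vₐ = 17.81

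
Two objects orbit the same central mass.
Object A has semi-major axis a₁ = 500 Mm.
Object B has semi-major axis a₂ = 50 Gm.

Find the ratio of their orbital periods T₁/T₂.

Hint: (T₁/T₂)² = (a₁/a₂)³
a₁ = 500 Mm = 5 × 10^8 m
a₂ = 50 Gm = 5 × 10^10 m
a₁/a₂ = 0.01
T₁/T₂ = (a₁/a₂)^(3/2) = (0.01)^1.5 = 0.001

Final answer: T₁/T₂ = 0.001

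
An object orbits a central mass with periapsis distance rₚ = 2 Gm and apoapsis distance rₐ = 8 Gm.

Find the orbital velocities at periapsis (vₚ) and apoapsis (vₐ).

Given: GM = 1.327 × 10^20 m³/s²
rₚ = 2 Gm = 2 × 10^9 m
rₐ = 8 Gm = 8 × 10^9 m
GM = 1.327 × 10^20 m³/s²
a = (rₚ + rₐ)/2 = 5 × 10^9 m
Vis-viva: v² = GM (2/r − 1/a)
vₚ² = 1.327 × 10^20 × (1 × 10^-9 − 2 × 10^-10) = 1.0616 × 10^11 m²/s²
vₚ = 325822 m/s ≈ 325.8 km/s
vₐ² = 1.327 × 10^20 × (2.5 × 10^-10 − 2 × 10^-10) = 6.635 × 10^9 m²/s²
vₐ = 81455.5 m/s ≈ 81.46 km/s

Final answer: vₚ = 325.8 km/s, vₐ = 81.46 km/s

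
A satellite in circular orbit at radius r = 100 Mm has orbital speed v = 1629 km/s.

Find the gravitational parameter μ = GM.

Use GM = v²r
r = 100 Mm = 1 × 10^8 m
v = 1629 km/s = 1.629 × 10^6 m/s
v² = 2.65364 × 10^12 m²/s²
GM = v²r = 2.65364 × 10^12 × 1 × 10^8 = 2.65364 × 10^20 m³/s²
GM ≈ 2.654 × 10^20 m³/s²

Final answer: GM = 2.654 × 10^20 m³/s²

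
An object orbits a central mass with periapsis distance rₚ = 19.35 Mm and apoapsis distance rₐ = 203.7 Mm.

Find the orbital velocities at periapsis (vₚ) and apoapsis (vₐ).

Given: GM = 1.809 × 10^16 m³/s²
rₚ = 19.35 Mm = 1.935 × 10^7 m
rₐ = 203.7 Mm = 2.037 × 10^8 m
GM = 1.809 × 10^16 m³/s²
a = (rₚ + rₐ)/2 = 1.11525 × 10^8 m
Vis-viva: v² = GM (2/r − 1/a)
vₚ² = 1.809 × 10^16 × (1.03359 × 10^-7 − 8.9666 × 10^-9) = 1.70756 × 10^9 m²/s²
vₚ = 41322.7 m/s ≈ 41.32 km/s
vₐ² = 1.809 × 10^16 × (9.81836 × 10^-9 − 8.9666 × 10^-9) = 1.54084 × 10^7 m²/s²
vₐ = 3925.35 m/s ≈ 3.925 km/s

Final answer: vₚ = 41.32 km/s, vₐ = 3.925 km/s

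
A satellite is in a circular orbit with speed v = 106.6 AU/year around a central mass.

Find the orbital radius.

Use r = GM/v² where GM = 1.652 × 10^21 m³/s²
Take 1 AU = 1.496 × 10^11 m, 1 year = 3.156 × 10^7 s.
v = 106.6 AU/year = 505303 m/s
GM = 1.652 × 10^21 m³/s²
v² = 2.55331 × 10^11 m²/s²
r = GM/v² = (1.652 × 10^21) / (2.55331 × 10^11) = 6.47003 × 10^9 m ≈ 0.04325 AU

Final answer: 0.04325 AU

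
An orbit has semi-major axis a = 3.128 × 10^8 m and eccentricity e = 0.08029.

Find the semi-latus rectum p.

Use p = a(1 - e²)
a = 3.128 × 10^8 m
e = 0.08029,  e² = 0.00644648,  1 − e² = 0.993554
p = a(1 − e²) = 3.128 × 10^8 m × 0.993554 = 3.10784 × 10^8 m ≈ 3.108 × 10^8 m

Final answer: p = 3.108 × 10^8 m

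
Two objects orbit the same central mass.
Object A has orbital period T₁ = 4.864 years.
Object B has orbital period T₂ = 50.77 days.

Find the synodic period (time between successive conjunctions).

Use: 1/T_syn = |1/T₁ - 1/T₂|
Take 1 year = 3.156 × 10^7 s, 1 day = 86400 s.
T₁ = 4.864 years = 1.53508 × 10^8 s
T₂ = 50.77 days = 4.38653 × 10^6 s
1/T₁ = 6.51433 × 10^-9 s⁻¹
1/T₂ = 2.27971 × 10^-7 s⁻¹
|1/T₁ − 1/T₂| = 2.21456 × 10^-7 s⁻¹
T_syn = 1 / |1/T₁ − 1/T₂| = 4.51556 × 10^6 s ≈ 52.26 days

Final answer: T_syn = 52.26 days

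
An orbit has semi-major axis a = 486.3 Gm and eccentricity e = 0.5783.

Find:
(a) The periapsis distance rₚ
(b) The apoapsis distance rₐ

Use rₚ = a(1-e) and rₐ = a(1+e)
a = 486.3 Gm = 4.863 × 10^11 m
e = 0.5783:  1 − e = 0.4217,  1 + e = 1.5783
(a) rₚ = a(1 − e) = 4.863 × 10^11 m × 0.4217 = 2.05073 × 10^11 m ≈ 205.1 Gm
(b) rₐ = a(1 + e) = 4.863 × 10^11 m × 1.5783 = 7.67527 × 10^11 m ≈ 767.5 Gm

Final answer:
(a) rₚ = 205.1 Gm
(b) rₐ = 767.5 Gm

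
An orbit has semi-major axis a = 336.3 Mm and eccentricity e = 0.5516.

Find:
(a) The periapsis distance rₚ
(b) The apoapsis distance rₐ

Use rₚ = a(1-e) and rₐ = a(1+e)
a = 336.3 Mm = 3.363 × 10^8 m
e = 0.5516:  1 − e = 0.4484,  1 + e = 1.5516
(a) rₚ = a(1 − e) = 3.363 × 10^8 m × 0.4484 = 1.50797 × 10^8 m ≈ 150.8 Mm
(b) rₐ = a(1 + e) = 3.363 × 10^8 m × 1.5516 = 5.21803 × 10^8 m ≈ 521.8 Mm

Final answer:
(a) rₚ = 150.8 Mm
(b) rₐ = 521.8 Mm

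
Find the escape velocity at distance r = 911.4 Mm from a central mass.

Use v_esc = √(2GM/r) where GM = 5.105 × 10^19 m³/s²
r = 911.4 Mm = 9.114 × 10^8 m
GM = 5.105 × 10^19 m³/s²
2GM/r = 2 × (5.105 × 10^19) / (9.114 × 10^8) = 1.12025 × 10^11 m²/s²
v_esc = √(2GM/r) = 334702 m/s ≈ 334.7 km/s

Final answer: 334.7 km/s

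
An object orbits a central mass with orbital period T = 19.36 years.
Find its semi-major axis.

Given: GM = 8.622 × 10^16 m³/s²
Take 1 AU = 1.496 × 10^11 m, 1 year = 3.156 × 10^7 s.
T = 19.36 years = 6.11002 × 10^8 s
GM = 8.622 × 10^16 m³/s²
Kepler's third law: a³ = GM T² / (4π²)
T² = 3.73323 × 10^17 s²
a³ = (8.622 × 10^16) × (3.73323 × 10^17) / (4π²) = 8.15329 × 10^32 m³
a = (a³)^(1/3) = 9.3421 × 10^10 m ≈ 0.6245 AU

Final answer: 0.6245 AU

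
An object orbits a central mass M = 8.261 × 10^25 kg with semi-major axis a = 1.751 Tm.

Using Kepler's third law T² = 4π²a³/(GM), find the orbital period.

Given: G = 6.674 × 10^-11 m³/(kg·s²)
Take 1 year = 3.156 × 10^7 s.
M = 8.261 × 10^25 kg
GM = G × M = 6.674 × 10^-11 × 8.261 × 10^25 = 5.51339 × 10^15 m³/s²
a = 1.751 Tm = 1.751 × 10^12 m
a³ = 5.36857 × 10^36 m³
T = 2π √(a³/GM) = 2π √((5.36857 × 10^36) / (5.51339 × 10^15)) = 2π × 3.12047 × 10^10 s
T = 1.96065 × 10^11 s ≈ 6212 years

Final answer: 6212 years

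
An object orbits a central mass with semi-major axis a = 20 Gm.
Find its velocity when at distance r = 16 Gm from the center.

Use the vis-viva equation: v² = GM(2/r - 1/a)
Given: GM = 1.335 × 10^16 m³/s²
a = 20 Gm = 2 × 10^10 m
r = 16 Gm = 1.6 × 10^10 m
GM = 1.335 × 10^16 m³/s²
2/r − 1/a = 1.25 × 10^-10 − 5 × 10^-11 = 7.5 × 10^-11 m⁻¹
v² = GM (2/r − 1/a) = 1.00125 × 10^6 m²/s²
v = 1000.62 m/s ≈ 1.001 km/s

Final answer: 1.001 km/s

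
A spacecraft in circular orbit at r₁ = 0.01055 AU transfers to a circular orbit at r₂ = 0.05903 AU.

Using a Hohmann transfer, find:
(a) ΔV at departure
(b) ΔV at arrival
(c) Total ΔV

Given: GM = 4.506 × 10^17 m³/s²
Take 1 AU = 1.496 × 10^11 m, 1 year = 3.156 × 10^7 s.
r₁ = 0.01055 AU = 1.57828 × 10^9 m
r₂ = 0.05903 AU = 8.83089 × 10^9 m
GM = 4.506 × 10^17 m³/s²
Transfer ellipse: a_t = (r₁ + r₂)/2 = 5.20458 × 10^9 m
Circular speed at r₁: v₁ = √(GM/r₁) = 16896.8 m/s
Transfer speed at r₁ (periapsis): v₁ₜ = √(GM(2/r₁ − 1/a_t)) = 22009.6 m/s
(a) ΔV₁ = v₁ₜ − v₁ = 5112.87 m/s ≈ 1.079 AU/year
Circular speed at r₂: v₂ = √(GM/r₂) = 7143.21 m/s
Transfer speed at r₂ (apoapsis): v₂ₜ = √(GM(2/r₂ − 1/a_t)) = 3933.62 m/s
(b) ΔV₂ = v₂ − v₂ₜ = 3209.59 m/s ≈ 0.6771 AU/year
(c) ΔV_total = ΔV₁ + ΔV₂ = 8322.45 m/s ≈ 1.756 AU/year

Final answer:
(a) ΔV₁ = 1.079 AU/year
(b) ΔV₂ = 0.6771 AU/year
(c) ΔV_total = 1.756 AU/year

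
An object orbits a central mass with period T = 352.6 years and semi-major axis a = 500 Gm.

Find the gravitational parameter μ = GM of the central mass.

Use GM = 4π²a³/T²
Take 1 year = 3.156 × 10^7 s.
T = 352.6 years = 1.11281 × 10^10 s
a = 500 Gm = 5 × 10^11 m
a³ = 1.25 × 10^35 m³
T² = 1.23834 × 10^20 s²
GM = 4π² × (1.25 × 10^35) / (1.23834 × 10^20) = 3.98503 × 10^16 m³/s²
GM ≈ 3.985 × 10^16 m³/s²

Final answer: GM = 3.985 × 10^16 m³/s²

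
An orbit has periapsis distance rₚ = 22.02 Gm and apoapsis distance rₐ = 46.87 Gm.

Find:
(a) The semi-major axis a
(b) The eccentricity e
rₚ = 22.02 Gm = 2.202 × 10^10 m
rₐ = 46.87 Gm = 4.687 × 10^10 m
(a) a = (rₚ + rₐ)/2 = 3.4445 × 10^10 m ≈ 34.45 Gm
(b) e = (rₐ − rₚ)/(rₐ + rₚ) = (2.485 × 10^10) / (6.889 × 10^10) = 0.36072

Final answer:
(a) a = 34.45 Gm
(b) e = 0.3607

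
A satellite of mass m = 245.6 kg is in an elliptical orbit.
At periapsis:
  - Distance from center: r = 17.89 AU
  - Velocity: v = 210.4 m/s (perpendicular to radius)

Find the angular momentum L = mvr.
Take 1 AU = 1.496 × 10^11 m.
r = 17.89 AU = 2.67634 × 10^12 m
v = 210.4 m/s
vr = 210.4 × 2.67634 × 10^12 = 5.63103 × 10^14 m²/s
L = m × vr = 245.6 × 5.63103 × 10^14 = 1.38298 × 10^17 kg·m²/s ≈ 1.383 × 10^17 kg·m²/s

Final answer: L = 1.383 × 10^17 kg·m²/s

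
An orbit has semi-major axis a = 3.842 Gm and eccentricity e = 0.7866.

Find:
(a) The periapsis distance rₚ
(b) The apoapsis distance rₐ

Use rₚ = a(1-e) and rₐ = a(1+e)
a = 3.842 Gm = 3.842 × 10^9 m
e = 0.7866:  1 − e = 0.2134,  1 + e = 1.7866
(a) rₚ = a(1 − e) = 3.842 × 10^9 m × 0.2134 = 8.19883 × 10^8 m ≈ 819.9 Mm
(b) rₐ = a(1 + e) = 3.842 × 10^9 m × 1.7866 = 6.86412 × 10^9 m ≈ 6.864 Gm

Final answer:
(a) rₚ = 819.9 Mm
(b) rₐ = 6.864 Gm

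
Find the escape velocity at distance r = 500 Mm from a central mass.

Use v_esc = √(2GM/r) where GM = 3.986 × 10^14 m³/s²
r = 500 Mm = 5 × 10^8 m
GM = 3.986 × 10^14 m³/s²
2GM/r = 2 × (3.986 × 10^14) / (5 × 10^8) = 1.5944 × 10^6 m²/s²
v_esc = √(2GM/r) = 1262.7 m/s ≈ 1.263 km/s

Final answer: 1.263 km/s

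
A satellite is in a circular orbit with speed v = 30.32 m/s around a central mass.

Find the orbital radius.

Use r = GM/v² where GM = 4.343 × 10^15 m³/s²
v = 30.32 m/s
GM = 4.343 × 10^15 m³/s²
v² = 919.302 m²/s²
r = GM/v² = (4.343 × 10^15) / 919.302 = 4.72423 × 10^12 m ≈ 4.724 Tm

Final answer: 4.724 Tm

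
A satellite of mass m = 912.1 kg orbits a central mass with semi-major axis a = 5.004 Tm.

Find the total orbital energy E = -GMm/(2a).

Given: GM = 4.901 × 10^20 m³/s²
a = 5.004 Tm = 5.004 × 10^12 m
GM = 4.901 × 10^20 m³/s²
2a = 1.0008 × 10^13 m
GMm = 4.901 × 10^20 × 912.1 = 4.4702 × 10^23 m³·kg/s²
E = −GMm/(2a) = -4.46663 × 10^10 J ≈ -44.67 GJ

Final answer: -44.67 GJ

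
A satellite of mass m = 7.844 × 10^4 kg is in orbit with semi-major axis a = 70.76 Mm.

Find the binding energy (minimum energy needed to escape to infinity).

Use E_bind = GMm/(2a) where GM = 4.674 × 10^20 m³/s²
a = 70.76 Mm = 7.076 × 10^7 m
GM = 4.674 × 10^20 m³/s²
m = 7.844 × 10^4 kg
GMm = 4.674 × 10^20 × 78440 = 3.66629 × 10^25 m³·kg/s²
2a = 1.4152 × 10^8 m
E_bind = GMm/(2a) = 2.59065 × 10^17 J ≈ 259.1 PJ

Final answer: 259.1 PJ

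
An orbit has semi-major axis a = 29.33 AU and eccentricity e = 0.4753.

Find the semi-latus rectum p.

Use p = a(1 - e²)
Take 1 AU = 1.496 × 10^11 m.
a = 29.33 AU = 4.38777 × 10^12 m
e = 0.4753,  e² = 0.22591,  1 − e² = 0.77409
p = a(1 − e²) = 4.38777 × 10^12 m × 0.77409 = 3.39653 × 10^12 m ≈ 22.7 AU

Final answer: p = 22.7 AU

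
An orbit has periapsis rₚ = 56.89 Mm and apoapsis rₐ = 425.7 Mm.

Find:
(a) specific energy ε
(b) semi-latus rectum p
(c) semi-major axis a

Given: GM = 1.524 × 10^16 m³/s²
rₚ = 56.89 Mm = 5.689 × 10^7 m
rₐ = 425.7 Mm = 4.257 × 10^8 m
GM = 1.524 × 10^16 m³/s²
a = (rₚ + rₐ)/2 = 2.41295 × 10^8 m
e = (rₐ − rₚ)/(rₐ + rₚ) = (3.6881 × 10^8) / (4.8259 × 10^8) = 0.764231
(a) 2a = 4.8259 × 10^8 m;  ε = −GM/(2a) = -3.15796 × 10^7 J/kg ≈ -31.58 MJ/kg
(b) 1 − e² = 0.415952;  p = a(1 − e²) = 2.41295 × 10^8 × 0.415952 = 1.00367 × 10^8 m ≈ 100.4 Mm
(c) a = 2.41295 × 10^8 m ≈ 241.3 Mm

Final answer:
(a) specific energy ε = -31.58 MJ/kg
(b) semi-latus rectum p = 100.4 Mm
(c) semi-major axis a = 241.3 Mm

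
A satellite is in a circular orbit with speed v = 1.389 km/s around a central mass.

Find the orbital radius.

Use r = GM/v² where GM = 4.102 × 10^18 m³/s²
v = 1.389 km/s = 1389 m/s
GM = 4.102 × 10^18 m³/s²
v² = 1.92932 × 10^6 m²/s²
r = GM/v² = (4.102 × 10^18) / (1.92932 × 10^6) = 2.12614 × 10^12 m ≈ 2.126 Tm

Final answer: 2.126 Tm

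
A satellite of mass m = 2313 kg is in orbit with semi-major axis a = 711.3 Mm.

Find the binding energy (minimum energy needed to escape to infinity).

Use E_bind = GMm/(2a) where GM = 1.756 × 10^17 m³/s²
a = 711.3 Mm = 7.113 × 10^8 m
GM = 1.756 × 10^17 m³/s²
m = 2313 kg
GMm = 1.756 × 10^17 × 2313 = 4.06163 × 10^20 m³·kg/s²
2a = 1.4226 × 10^9 m
E_bind = GMm/(2a) = 2.85507 × 10^11 J ≈ 285.5 GJ

Final answer: 285.5 GJ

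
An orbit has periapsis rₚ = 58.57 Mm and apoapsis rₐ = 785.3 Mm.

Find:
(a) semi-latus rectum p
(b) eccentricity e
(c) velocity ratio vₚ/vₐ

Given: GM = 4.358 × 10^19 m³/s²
rₚ = 58.57 Mm = 5.857 × 10^7 m
rₐ = 785.3 Mm = 7.853 × 10^8 m
GM = 4.358 × 10^19 m³/s²
a = (rₚ + rₐ)/2 = 4.21935 × 10^8 m
e = (rₐ − rₚ)/(rₐ + rₚ) = (7.2673 × 10^8) / (8.4387 × 10^8) = 0.861187
(a) 1 − e² = 0.258357;  p = a(1 − e²) = 4.21935 × 10^8 × 0.258357 = 1.0901 × 10^8 m ≈ 109 Mm
(b) e = 0.861187 ≈ 0.8612
(c) vₚ/vₐ = rₐ/rₚ (angular momentum) = (7.853 × 10^8) / (5.857 × 10^7) = 13.4079 ≈ 13.41

Final answer:
(a) semi-latus rectum p = 109 Mm
(b) eccentricity e = 0.8612
(c) velocity ratio vₚ/vₐ = 13.41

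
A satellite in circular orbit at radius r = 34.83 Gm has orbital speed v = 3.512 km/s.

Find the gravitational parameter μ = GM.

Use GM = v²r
r = 34.83 Gm = 3.483 × 10^10 m
v = 3.512 km/s = 3512 m/s
v² = 1.23341 × 10^7 m²/s²
GM = v²r = 1.23341 × 10^7 × 3.483 × 10^10 = 4.29598 × 10^17 m³/s²
GM ≈ 4.296 × 10^17 m³/s²

Final answer: GM = 4.296 × 10^17 m³/s²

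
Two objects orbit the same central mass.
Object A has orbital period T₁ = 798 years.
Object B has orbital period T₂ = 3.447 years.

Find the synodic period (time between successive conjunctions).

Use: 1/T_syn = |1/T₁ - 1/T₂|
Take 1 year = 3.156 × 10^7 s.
T₁ = 798 years = 2.51849 × 10^10 s
T₂ = 3.447 years = 1.08787 × 10^8 s
1/T₁ = 3.97064 × 10^-11 s⁻¹
1/T₂ = 9.19225 × 10^-9 s⁻¹
|1/T₁ − 1/T₂| = 9.15254 × 10^-9 s⁻¹
T_syn = 1 / |1/T₁ − 1/T₂| = 1.09259 × 10^8 s ≈ 3.462 years

Final answer: T_syn = 3.462 years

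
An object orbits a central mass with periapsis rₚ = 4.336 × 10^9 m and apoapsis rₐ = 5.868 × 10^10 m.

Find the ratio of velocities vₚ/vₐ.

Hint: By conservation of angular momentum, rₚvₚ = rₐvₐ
rₚ = 4.336 × 10^9 m
rₐ = 5.868 × 10^10 m
rₚvₚ = rₐvₐ  ⇒  vₚ/vₐ = rₐ/rₚ
vₚ/vₐ = (5.868 × 10^10) / (4.336 × 10^9) = 13.5332

Final answer: vₚ/vₐ = 13.53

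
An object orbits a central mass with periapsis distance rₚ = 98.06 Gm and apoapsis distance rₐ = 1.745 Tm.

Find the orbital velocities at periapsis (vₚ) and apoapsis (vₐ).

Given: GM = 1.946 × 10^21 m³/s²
rₚ = 98.06 Gm = 9.806 × 10^10 m
rₐ = 1.745 Tm = 1.745 × 10^12 m
GM = 1.946 × 10^21 m³/s²
a = (rₚ + rₐ)/2 = 9.2153 × 10^11 m
Vis-viva: v² = GM (2/r − 1/a)
vₚ² = 1.946 × 10^21 × (2.03957 × 10^-11 − 1.08515 × 10^-12) = 3.75783 × 10^10 m²/s²
vₚ = 193851 m/s ≈ 193.9 km/s
vₐ² = 1.946 × 10^21 × (1.14613 × 10^-12 − 1.08515 × 10^-12) = 1.18667 × 10^8 m²/s²
vₐ = 10893.4 m/s ≈ 10.89 km/s

Final answer: vₚ = 193.9 km/s, vₐ = 10.89 km/s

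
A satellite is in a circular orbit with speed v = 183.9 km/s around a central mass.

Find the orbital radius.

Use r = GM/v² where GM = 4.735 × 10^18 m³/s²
v = 183.9 km/s = 183900 m/s
GM = 4.735 × 10^18 m³/s²
v² = 3.38192 × 10^10 m²/s²
r = GM/v² = (4.735 × 10^18) / (3.38192 × 10^10) = 1.40009 × 10^8 m ≈ 1.4 × 10^8 m

Final answer: 1.4 × 10^8 m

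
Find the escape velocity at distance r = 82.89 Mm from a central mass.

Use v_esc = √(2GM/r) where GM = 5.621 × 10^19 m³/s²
r = 82.89 Mm = 8.289 × 10^7 m
GM = 5.621 × 10^19 m³/s²
2GM/r = 2 × (5.621 × 10^19) / (8.289 × 10^7) = 1.35626 × 10^12 m²/s²
v_esc = √(2GM/r) = 1.16458 × 10^6 m/s ≈ 1165 km/s

Final answer: 1165 km/s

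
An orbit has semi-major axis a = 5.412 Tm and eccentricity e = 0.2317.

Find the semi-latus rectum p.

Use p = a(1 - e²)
a = 5.412 Tm = 5.412 × 10^12 m
e = 0.2317,  e² = 0.0536849,  1 − e² = 0.946315
p = a(1 − e²) = 5.412 × 10^12 m × 0.946315 = 5.12146 × 10^12 m ≈ 5.121 Tm

Final answer: p = 5.121 Tm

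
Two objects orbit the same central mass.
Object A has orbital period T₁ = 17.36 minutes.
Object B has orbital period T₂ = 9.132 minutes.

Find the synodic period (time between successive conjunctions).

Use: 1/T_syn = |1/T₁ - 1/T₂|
T₁ = 17.36 minutes = 1041.6 s
T₂ = 9.132 minutes = 547.92 s
1/T₁ = 0.000960061 s⁻¹
1/T₂ = 0.00182508 s⁻¹
|1/T₁ − 1/T₂| = 0.000865023 s⁻¹
T_syn = 1 / |1/T₁ − 1/T₂| = 1156.04 s ≈ 19.27 minutes

Final answer: T_syn = 19.27 minutes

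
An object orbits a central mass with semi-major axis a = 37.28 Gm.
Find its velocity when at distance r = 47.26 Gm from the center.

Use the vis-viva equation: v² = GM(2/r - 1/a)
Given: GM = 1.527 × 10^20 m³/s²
a = 37.28 Gm = 3.728 × 10^10 m
r = 47.26 Gm = 4.726 × 10^10 m
GM = 1.527 × 10^20 m³/s²
2/r − 1/a = 4.23191 × 10^-11 − 2.6824 × 10^-11 = 1.54951 × 10^-11 m⁻¹
v² = GM (2/r − 1/a) = 2.36609 × 10^9 m²/s²
v = 48642.5 m/s ≈ 48.64 km/s

Final answer: 48.64 km/s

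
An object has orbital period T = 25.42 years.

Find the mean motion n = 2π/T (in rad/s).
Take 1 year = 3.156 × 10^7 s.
T = 25.42 years = 8.02255 × 10^8 s
n = 2π / (8.02255 × 10^8 s) = 7.8319 × 10^-9 rad/s ≈ 7.832 × 10^-9 rad/s

Final answer: n = 7.832 × 10^-9 rad/s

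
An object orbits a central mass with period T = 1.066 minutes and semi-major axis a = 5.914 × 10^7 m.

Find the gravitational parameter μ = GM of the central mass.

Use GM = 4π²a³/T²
T = 1.066 minutes = 63.96 s
a = 5.914 × 10^7 m
a³ = 2.06844 × 10^23 m³
T² = 4090.88 s²
GM = 4π² × (2.06844 × 10^23) / 4090.88 = 1.99612 × 10^21 m³/s²
GM ≈ 1.996 × 10^21 m³/s²

Final answer: GM = 1.996 × 10^21 m³/s²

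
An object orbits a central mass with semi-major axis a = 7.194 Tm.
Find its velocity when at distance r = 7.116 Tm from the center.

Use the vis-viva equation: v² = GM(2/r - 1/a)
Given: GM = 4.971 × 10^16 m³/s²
a = 7.194 Tm = 7.194 × 10^12 m
r = 7.116 Tm = 7.116 × 10^12 m
GM = 4.971 × 10^16 m³/s²
2/r − 1/a = 2.81057 × 10^-13 − 1.39005 × 10^-13 = 1.42052 × 10^-13 m⁻¹
v² = GM (2/r − 1/a) = 7061.41 m²/s²
v = 84.0322 m/s ≈ 84.03 m/s

Final answer: 84.03 m/s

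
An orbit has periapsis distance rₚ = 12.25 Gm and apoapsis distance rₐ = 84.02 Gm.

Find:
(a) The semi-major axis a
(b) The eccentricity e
rₚ = 12.25 Gm = 1.225 × 10^10 m
rₐ = 84.02 Gm = 8.402 × 10^10 m
(a) a = (rₚ + rₐ)/2 = 4.8135 × 10^10 m ≈ 48.13 Gm
(b) e = (rₐ − rₚ)/(rₐ + rₚ) = (7.177 × 10^10) / (9.627 × 10^10) = 0.745507

Final answer:
(a) a = 48.13 Gm
(b) e = 0.7455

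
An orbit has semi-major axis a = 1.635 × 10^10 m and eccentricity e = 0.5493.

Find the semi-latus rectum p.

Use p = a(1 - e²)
a = 1.635 × 10^10 m
e = 0.5493,  e² = 0.30173,  1 − e² = 0.69827
p = a(1 − e²) = 1.635 × 10^10 m × 0.69827 = 1.14167 × 10^10 m ≈ 1.142 × 10^10 m

Final answer: p = 1.142 × 10^10 m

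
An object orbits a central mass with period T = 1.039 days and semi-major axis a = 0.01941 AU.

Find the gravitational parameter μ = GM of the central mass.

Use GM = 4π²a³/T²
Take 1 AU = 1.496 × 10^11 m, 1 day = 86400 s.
T = 1.039 days = 89769.6 s
a = 0.01941 AU = 2.90374 × 10^9 m
a³ = 2.44834 × 10^28 m³
T² = 8.05858 × 10^9 s²
GM = 4π² × (2.44834 × 10^28) / (8.05858 × 10^9) = 1.19942 × 10^20 m³/s²
GM ≈ 1.199 × 10^20 m³/s²

Final answer: GM = 1.199 × 10^20 m³/s²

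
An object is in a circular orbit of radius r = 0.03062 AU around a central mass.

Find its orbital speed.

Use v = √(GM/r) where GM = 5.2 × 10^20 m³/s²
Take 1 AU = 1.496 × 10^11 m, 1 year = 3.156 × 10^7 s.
r = 0.03062 AU = 4.58075 × 10^9 m
GM = 5.2 × 10^20 m³/s²
GM/r = (5.2 × 10^20) / (4.58075 × 10^9) = 1.13518 × 10^11 m²/s²
v = √(GM/r) = 336925 m/s ≈ 71.08 AU/year

Final answer: 71.08 AU/year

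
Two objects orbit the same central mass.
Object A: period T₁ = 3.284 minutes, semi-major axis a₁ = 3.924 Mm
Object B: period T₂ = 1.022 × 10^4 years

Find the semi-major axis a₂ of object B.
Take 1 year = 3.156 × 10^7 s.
T₁ = 3.284 minutes = 197.04 s
T₂ = 1.022 × 10^4 years = 3.22543 × 10^11 s
a₁ = 3.924 Mm = 3.924 × 10^6 m
Kepler's third law: (T₂/T₁)² = (a₂/a₁)³  ⇒  a₂ = a₁ (T₂/T₁)^(2/3)
T₂/T₁ = 1.63694 × 10^9
(T₂/T₁)^(2/3) = 1.38896 × 10^6
a₂ = 3.924 × 10^6 m × 1.38896 × 10^6 = 5.45027 × 10^12 m ≈ 5.45 Tm

Final answer: a₂ = 5.45 Tm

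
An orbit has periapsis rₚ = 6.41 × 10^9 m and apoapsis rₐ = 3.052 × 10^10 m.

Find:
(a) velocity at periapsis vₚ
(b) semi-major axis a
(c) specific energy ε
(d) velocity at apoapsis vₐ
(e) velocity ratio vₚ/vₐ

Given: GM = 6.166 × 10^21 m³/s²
rₚ = 6.41 × 10^9 m
rₐ = 3.052 × 10^10 m
GM = 6.166 × 10^21 m³/s²
a = (rₚ + rₐ)/2 = 1.8465 × 10^10 m
e = (rₐ − rₚ)/(rₐ + rₚ) = (2.411 × 10^10) / (3.693 × 10^10) = 0.652857
(a) vₚ² = GM (2/rₚ − 1/a) = 6.166 × 10^21 × (3.12012 × 10^-10 − 5.41565 × 10^-11) = 1.58994 × 10^12 m²/s²;  vₚ = 1.26093 × 10^6 m/s ≈ 1261 km/s
(b) a = 1.8465 × 10^10 m ≈ 1.847 × 10^10 m
(c) 2a = 3.693 × 10^10 m;  ε = −GM/(2a) = -1.66965 × 10^11 J/kg ≈ -167 GJ/kg
(d) vₐ² = GM (2/rₐ − 1/a) = 6.166 × 10^21 × (6.55308 × 10^-11 − 5.41565 × 10^-11) = 7.01339 × 10^10 m²/s²;  vₐ = 264828 m/s ≈ 264.8 km/s
(e) vₚ/vₐ = rₐ/rₚ (angular momentum) = (3.052 × 10^10) / (6.41 × 10^9) = 4.76131 ≈ 4.761

Final answer:
(a) velocity at periapsis vₚ = 1261 km/s
(b) semi-major axis a = 1.847 × 10^10 m
(c) specific energy ε = -167 GJ/kg
(d) velocity at apoapsis vₐ = 264.8 km/s
(e) velocity ratio vₚ/vₐ = 4.761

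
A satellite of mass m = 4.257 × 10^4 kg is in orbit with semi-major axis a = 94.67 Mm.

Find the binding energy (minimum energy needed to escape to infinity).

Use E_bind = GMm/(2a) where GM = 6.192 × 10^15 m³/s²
a = 94.67 Mm = 9.467 × 10^7 m
GM = 6.192 × 10^15 m³/s²
m = 4.257 × 10^4 kg
GMm = 6.192 × 10^15 × 42570 = 2.63593 × 10^20 m³·kg/s²
2a = 1.8934 × 10^8 m
E_bind = GMm/(2a) = 1.39217 × 10^12 J ≈ 1.392 TJ

Final answer: 1.392 TJ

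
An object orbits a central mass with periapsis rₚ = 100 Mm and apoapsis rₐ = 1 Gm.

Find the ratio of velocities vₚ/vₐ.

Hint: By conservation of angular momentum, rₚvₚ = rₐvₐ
rₚ = 100 Mm = 1 × 10^8 m
rₐ = 1 Gm = 1 × 10^9 m
rₚvₚ = rₐvₐ  ⇒  vₚ/vₐ = rₐ/rₚ
vₚ/vₐ = (1 × 10^9) / (1 × 10^8) = 10

Final answer: vₚ/vₐ = 10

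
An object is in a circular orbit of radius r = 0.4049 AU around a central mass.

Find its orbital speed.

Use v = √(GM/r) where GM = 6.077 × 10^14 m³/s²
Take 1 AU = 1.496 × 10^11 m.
r = 0.4049 AU = 6.0573 × 10^10 m
GM = 6.077 × 10^14 m³/s²
GM/r = (6.077 × 10^14) / (6.0573 × 10^10) = 10032.5 m²/s²
v = √(GM/r) = 100.162 m/s ≈ 100.2 m/s

Final answer: 100.2 m/s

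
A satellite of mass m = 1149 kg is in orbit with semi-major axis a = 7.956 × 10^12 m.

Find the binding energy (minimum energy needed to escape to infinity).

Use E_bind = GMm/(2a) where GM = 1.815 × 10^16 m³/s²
a = 7.956 × 10^12 m
GM = 1.815 × 10^16 m³/s²
m = 1149 kg
GMm = 1.815 × 10^16 × 1149 = 2.08544 × 10^19 m³·kg/s²
2a = 1.5912 × 10^13 m
E_bind = GMm/(2a) = 1.31061 × 10^6 J ≈ 1.311 MJ

Final answer: 1.311 MJ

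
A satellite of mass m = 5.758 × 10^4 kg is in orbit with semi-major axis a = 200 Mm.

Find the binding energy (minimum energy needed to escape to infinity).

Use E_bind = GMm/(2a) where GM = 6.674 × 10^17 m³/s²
a = 200 Mm = 2 × 10^8 m
GM = 6.674 × 10^17 m³/s²
m = 5.758 × 10^4 kg
GMm = 6.674 × 10^17 × 57580 = 3.84289 × 10^22 m³·kg/s²
2a = 4 × 10^8 m
E_bind = GMm/(2a) = 9.60722 × 10^13 J ≈ 96.07 TJ

Final answer: 96.07 TJ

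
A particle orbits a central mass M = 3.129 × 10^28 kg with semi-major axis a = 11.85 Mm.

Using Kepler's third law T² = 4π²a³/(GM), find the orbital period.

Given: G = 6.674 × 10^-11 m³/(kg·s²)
M = 3.129 × 10^28 kg
GM = G × M = 6.674 × 10^-11 × 3.129 × 10^28 = 2.08829 × 10^18 m³/s²
a = 11.85 Mm = 1.185 × 10^7 m
a³ = 1.66401 × 10^21 m³
T = 2π √(a³/GM) = 2π √((1.66401 × 10^21) / (2.08829 × 10^18)) = 2π × 28.2281 s
T = 177.362 s ≈ 2.956 minutes

Final answer: 2.956 minutes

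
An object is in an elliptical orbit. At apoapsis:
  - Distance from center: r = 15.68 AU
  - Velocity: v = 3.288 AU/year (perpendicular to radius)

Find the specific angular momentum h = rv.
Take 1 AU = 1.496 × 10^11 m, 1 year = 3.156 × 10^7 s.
r = 15.68 AU = 2.34573 × 10^12 m
v = 3.288 AU/year = 15585.7 m/s
h = rv = 2.34573 × 10^12 × 15585.7 = 3.65598 × 10^16 m²/s ≈ 3.656 × 10^16 m²/s

Final answer: h = 3.656 × 10^16 m²/s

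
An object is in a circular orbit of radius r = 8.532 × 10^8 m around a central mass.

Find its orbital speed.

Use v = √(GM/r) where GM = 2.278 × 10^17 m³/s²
r = 8.532 × 10^8 m
GM = 2.278 × 10^17 m³/s²
GM/r = (2.278 × 10^17) / (8.532 × 10^8) = 2.66995 × 10^8 m²/s²
v = √(GM/r) = 16340 m/s ≈ 16.34 km/s

Final answer: 16.34 km/s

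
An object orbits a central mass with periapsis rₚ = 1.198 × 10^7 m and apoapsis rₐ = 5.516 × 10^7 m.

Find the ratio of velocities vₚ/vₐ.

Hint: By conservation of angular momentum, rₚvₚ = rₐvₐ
rₚ = 1.198 × 10^7 m
rₐ = 5.516 × 10^7 m
rₚvₚ = rₐvₐ  ⇒  vₚ/vₐ = rₐ/rₚ
vₚ/vₐ = (5.516 × 10^7) / (1.198 × 10^7) = 4.60434

Final answer: vₚ/vₐ = 4.604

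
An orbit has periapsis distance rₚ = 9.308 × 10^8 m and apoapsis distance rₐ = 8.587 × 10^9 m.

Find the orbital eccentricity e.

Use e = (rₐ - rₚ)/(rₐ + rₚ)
rₚ = 9.308 × 10^8 m
rₐ = 8.587 × 10^9 m
rₐ − rₚ = 7.6562 × 10^9 m
rₐ + rₚ = 9.5178 × 10^9 m
e = (rₐ − rₚ)/(rₐ + rₚ) = 0.804409

Final answer: e = 0.8044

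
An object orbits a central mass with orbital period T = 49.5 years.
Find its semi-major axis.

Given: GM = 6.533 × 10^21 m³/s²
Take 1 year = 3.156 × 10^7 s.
T = 49.5 years = 1.56222 × 10^9 s
GM = 6.533 × 10^21 m³/s²
Kepler's third law: a³ = GM T² / (4π²)
T² = 2.44053 × 10^18 s²
a³ = (6.533 × 10^21) × (2.44053 × 10^18) / (4π²) = 4.03866 × 10^38 m³
a = (a³)^(1/3) = 7.39172 × 10^12 m ≈ 7.392 Tm

Final answer: 7.392 Tm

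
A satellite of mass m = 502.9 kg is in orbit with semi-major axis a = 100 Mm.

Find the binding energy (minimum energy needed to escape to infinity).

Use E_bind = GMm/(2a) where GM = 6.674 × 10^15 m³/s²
a = 100 Mm = 1 × 10^8 m
GM = 6.674 × 10^15 m³/s²
m = 502.9 kg
GMm = 6.674 × 10^15 × 502.9 = 3.35635 × 10^18 m³·kg/s²
2a = 2 × 10^8 m
E_bind = GMm/(2a) = 1.67818 × 10^10 J ≈ 16.78 GJ

Final answer: 16.78 GJ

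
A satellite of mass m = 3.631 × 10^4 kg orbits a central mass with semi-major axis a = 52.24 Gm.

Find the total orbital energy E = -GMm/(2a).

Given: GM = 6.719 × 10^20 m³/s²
a = 52.24 Gm = 5.224 × 10^10 m
GM = 6.719 × 10^20 m³/s²
2a = 1.0448 × 10^11 m
GMm = 6.719 × 10^20 × 36310 = 2.43967 × 10^25 m³·kg/s²
E = −GMm/(2a) = -2.33506 × 10^14 J ≈ -233.5 TJ

Final answer: -233.5 TJ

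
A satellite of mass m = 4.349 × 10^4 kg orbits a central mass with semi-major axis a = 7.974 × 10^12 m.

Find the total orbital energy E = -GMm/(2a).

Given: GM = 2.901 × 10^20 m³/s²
a = 7.974 × 10^12 m
GM = 2.901 × 10^20 m³/s²
2a = 1.5948 × 10^13 m
GMm = 2.901 × 10^20 × 43490 = 1.26164 × 10^25 m³·kg/s²
E = −GMm/(2a) = -7.91099 × 10^11 J ≈ -791.1 GJ

Final answer: -791.1 GJ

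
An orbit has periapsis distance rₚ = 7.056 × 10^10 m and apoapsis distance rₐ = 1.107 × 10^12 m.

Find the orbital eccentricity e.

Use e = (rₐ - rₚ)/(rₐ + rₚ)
rₚ = 7.056 × 10^10 m
rₐ = 1.107 × 10^12 m
rₐ − rₚ = 1.03644 × 10^12 m
rₐ + rₚ = 1.17756 × 10^12 m
e = (rₐ − rₚ)/(rₐ + rₚ) = 0.880159

Final answer: e = 0.8802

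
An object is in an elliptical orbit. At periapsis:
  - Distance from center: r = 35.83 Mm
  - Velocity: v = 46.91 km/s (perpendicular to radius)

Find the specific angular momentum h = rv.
r = 35.83 Mm = 3.583 × 10^7 m
v = 46.91 km/s = 46910 m/s
h = rv = 3.583 × 10^7 × 46910 = 1.68079 × 10^12 m²/s ≈ 1.681 × 10^12 m²/s

Final answer: h = 1.681 × 10^12 m²/s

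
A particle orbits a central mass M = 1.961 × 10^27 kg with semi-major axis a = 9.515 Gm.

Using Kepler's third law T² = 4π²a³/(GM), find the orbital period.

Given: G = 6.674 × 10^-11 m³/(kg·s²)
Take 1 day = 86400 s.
M = 1.961 × 10^27 kg
GM = G × M = 6.674 × 10^-11 × 1.961 × 10^27 = 1.30877 × 10^17 m³/s²
a = 9.515 Gm = 9.515 × 10^9 m
a³ = 8.61443 × 10^29 m³
T = 2π √(a³/GM) = 2π √((8.61443 × 10^29) / (1.30877 × 10^17)) = 2π × 2.56555 × 10^6 s
T = 1.61199 × 10^7 s ≈ 186.6 days

Final answer: 186.6 days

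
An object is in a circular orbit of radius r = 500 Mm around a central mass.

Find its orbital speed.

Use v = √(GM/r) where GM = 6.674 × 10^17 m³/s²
r = 500 Mm = 5 × 10^8 m
GM = 6.674 × 10^17 m³/s²
GM/r = (6.674 × 10^17) / (5 × 10^8) = 1.3348 × 10^9 m²/s²
v = √(GM/r) = 36534.9 m/s ≈ 36.53 km/s

Final answer: 36.53 km/s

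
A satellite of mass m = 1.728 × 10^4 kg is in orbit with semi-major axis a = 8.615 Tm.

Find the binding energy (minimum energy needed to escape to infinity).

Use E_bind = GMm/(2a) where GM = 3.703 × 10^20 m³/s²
a = 8.615 Tm = 8.615 × 10^12 m
GM = 3.703 × 10^20 m³/s²
m = 1.728 × 10^4 kg
GMm = 3.703 × 10^20 × 17280 = 6.39878 × 10^24 m³·kg/s²
2a = 1.723 × 10^13 m
E_bind = GMm/(2a) = 3.71375 × 10^11 J ≈ 371.4 GJ

Final answer: 371.4 GJ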